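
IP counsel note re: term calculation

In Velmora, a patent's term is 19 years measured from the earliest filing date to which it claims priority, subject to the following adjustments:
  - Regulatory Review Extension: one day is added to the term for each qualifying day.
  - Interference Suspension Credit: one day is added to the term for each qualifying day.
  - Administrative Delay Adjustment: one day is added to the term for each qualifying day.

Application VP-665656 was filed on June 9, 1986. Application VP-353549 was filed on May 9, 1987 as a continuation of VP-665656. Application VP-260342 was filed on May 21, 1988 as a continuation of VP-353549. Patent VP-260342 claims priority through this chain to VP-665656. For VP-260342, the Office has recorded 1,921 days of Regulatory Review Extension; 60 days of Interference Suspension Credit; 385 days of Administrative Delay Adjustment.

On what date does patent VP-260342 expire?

December 1, 2011

Earliest priority filing: 9 June 1986.
Base term: 9 June 1986 + 19 years → 9 June 2005.
Regulatory Review Extension: +1921 days → 12 September 2010.
Interference Suspension Credit: +60 days → 11 November 2010.
Administrative Delay Adjustment: +385 days → 1 December 2011.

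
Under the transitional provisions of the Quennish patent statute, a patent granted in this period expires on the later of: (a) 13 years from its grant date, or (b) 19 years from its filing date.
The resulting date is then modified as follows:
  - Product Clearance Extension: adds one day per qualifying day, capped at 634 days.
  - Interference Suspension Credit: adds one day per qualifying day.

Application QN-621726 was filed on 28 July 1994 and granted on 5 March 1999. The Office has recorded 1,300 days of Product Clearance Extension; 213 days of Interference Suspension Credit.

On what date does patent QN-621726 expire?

(a) grant + 13 years → 5 March 2012.
(b) filing + 19 years → 28 July 2013.
Later of the two: 28 July 2013.
Product Clearance Extension: 1300 days claimed exceeds the 634-day cap, so +634 days → 23 April 2015.
Interference Suspension Credit: +213 days → 22 November 2015.

2015-11-22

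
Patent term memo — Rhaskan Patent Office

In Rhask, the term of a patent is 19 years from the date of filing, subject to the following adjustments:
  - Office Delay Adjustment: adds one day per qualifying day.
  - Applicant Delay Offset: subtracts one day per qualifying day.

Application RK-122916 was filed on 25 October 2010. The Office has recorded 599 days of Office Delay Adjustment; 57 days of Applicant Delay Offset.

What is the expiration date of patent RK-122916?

Base term: filing date + 19 years → 25 October 2029.
Office Delay Adjustment: +599 days → 16 June 2031.
Applicant Delay Offset: −57 days → 20 April 2031.

2031-04-20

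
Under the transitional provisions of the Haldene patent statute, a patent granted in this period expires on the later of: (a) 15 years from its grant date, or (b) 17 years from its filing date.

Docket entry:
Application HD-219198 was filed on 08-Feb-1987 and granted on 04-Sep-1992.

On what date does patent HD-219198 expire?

(a) grant + 15 years → 4 September 2007.
(b) filing + 17 years → 8 February 2004.
Later of the two: 4 September 2007.

2007-09-04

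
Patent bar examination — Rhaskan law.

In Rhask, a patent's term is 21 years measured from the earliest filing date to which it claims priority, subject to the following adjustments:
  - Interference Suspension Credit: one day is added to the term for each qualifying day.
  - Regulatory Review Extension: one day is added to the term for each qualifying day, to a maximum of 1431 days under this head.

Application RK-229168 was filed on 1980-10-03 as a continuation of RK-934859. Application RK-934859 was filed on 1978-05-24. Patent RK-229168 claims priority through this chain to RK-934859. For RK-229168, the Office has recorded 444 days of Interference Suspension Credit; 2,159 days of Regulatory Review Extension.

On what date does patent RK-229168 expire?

2004-07-11

Earliest priority filing: 24 May 1978.
Base term: 24 May 1978 + 21 years → 24 May 1999.
Interference Suspension Credit: +444 days → 10 August 2000.
Regulatory Review Extension: 2159 days claimed exceeds the 1431-day cap, so +1431 days → 11 July 2004.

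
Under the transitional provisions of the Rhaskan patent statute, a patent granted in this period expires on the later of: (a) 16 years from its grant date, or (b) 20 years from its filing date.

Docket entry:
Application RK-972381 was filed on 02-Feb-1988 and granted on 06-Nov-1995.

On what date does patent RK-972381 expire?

November 6, 2011

(a) grant + 16 years → 6 November 2011.
(b) filing + 20 years → 2 February 2008.
Later of the two: 6 November 2011.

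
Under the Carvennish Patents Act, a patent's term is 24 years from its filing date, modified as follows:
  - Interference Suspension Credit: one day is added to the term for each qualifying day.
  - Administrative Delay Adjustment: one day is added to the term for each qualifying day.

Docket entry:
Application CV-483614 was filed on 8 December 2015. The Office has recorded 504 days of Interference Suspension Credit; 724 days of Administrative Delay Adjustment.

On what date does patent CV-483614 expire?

Base term: filing date + 24 years → 8 December 2039.
Interference Suspension Credit: +504 days → 25 April 2041.
Administrative Delay Adjustment: +724 days → 19 April 2043.

April 19, 2043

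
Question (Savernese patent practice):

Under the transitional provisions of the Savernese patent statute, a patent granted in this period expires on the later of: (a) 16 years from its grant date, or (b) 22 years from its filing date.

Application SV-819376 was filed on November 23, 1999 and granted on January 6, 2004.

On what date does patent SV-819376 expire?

November 23, 2021

(a) grant + 16 years → 6 January 2020.
(b) filing + 22 years → 23 November 2021.
Later of the two: 23 November 2021.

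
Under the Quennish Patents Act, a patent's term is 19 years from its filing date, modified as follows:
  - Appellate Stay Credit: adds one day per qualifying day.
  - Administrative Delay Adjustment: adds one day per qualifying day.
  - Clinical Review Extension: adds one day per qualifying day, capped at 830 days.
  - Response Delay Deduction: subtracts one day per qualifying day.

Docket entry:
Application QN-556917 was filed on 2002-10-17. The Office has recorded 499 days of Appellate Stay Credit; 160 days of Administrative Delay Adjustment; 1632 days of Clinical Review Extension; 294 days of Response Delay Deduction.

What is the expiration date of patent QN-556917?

Base term: filing date + 19 years → 17 October 2021.
Appellate Stay Credit: +499 days → 28 February 2023.
Administrative Delay Adjustment: +160 days → 7 August 2023.
Clinical Review Extension: 1632 days claimed exceeds the 830-day cap, so +830 days → 14 November 2025.
Response Delay Deduction: −294 days → 24 January 2025.

January 24, 2025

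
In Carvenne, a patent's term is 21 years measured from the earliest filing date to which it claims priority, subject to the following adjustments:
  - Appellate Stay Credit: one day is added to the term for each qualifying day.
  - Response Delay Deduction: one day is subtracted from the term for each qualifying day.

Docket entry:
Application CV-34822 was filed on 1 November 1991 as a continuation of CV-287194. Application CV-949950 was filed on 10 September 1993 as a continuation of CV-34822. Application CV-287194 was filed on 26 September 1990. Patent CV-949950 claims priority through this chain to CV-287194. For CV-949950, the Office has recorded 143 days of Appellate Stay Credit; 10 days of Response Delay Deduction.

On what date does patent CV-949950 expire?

Earliest priority filing: 26 September 1990.
Base term: 26 September 1990 + 21 years → 26 September 2011.
Appellate Stay Credit: +143 days → 16 February 2012.
Response Delay Deduction: −10 days → 6 February 2012.

February 6, 2012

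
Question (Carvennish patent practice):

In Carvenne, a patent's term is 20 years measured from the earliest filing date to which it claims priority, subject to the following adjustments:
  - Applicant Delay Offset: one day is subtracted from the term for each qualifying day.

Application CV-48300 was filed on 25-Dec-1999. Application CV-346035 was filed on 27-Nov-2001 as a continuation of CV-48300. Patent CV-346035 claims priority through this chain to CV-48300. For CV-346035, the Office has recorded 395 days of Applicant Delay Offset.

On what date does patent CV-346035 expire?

Earliest priority filing: 25 December 1999.
Base term: 25 December 1999 + 20 years → 25 December 2019.
Applicant Delay Offset: −395 days → 25 November 2018.

November 25, 2018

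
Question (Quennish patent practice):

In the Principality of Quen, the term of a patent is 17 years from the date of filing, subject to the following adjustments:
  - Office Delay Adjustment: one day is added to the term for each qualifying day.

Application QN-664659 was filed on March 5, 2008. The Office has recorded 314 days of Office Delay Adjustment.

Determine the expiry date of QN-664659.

2026-01-13

Base term: filing date + 17 years → 5 March 2025.
Office Delay Adjustment: +314 days → 13 January 2026.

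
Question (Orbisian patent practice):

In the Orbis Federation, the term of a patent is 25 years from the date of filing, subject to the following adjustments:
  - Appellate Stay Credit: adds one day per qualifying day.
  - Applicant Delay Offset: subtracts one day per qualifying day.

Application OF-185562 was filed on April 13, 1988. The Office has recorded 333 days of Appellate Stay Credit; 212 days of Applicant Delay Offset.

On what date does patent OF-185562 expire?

2013-08-12

Base term: filing date + 25 years → 13 April 2013.
Appellate Stay Credit: +333 days → 12 March 2014.
Applicant Delay Offset: −212 days → 12 August 2013.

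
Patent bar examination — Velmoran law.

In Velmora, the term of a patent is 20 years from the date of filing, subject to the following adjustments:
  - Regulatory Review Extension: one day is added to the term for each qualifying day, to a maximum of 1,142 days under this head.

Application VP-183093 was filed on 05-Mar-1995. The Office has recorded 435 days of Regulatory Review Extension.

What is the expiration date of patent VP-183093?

Base term: filing date + 20 years → 5 March 2015.
Regulatory Review Extension: 435 days (within the 1142-day cap) → +435 days → 13 May 2016.

2016-05-13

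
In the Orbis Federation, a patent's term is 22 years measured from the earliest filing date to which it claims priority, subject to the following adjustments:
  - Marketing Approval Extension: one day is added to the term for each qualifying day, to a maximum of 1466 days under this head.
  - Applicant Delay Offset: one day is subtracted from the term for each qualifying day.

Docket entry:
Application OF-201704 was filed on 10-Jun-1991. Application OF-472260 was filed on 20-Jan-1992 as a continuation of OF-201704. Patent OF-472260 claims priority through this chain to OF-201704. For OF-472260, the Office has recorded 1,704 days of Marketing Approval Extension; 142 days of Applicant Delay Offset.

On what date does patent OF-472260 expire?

Earliest priority filing: 10 June 1991.
Base term: 10 June 1991 + 22 years → 10 June 2013.
Marketing Approval Extension: 1704 days claimed exceeds the 1466-day cap, so +1466 days → 15 June 2017.
Applicant Delay Offset: −142 days → 24 January 2017.

January 24, 2017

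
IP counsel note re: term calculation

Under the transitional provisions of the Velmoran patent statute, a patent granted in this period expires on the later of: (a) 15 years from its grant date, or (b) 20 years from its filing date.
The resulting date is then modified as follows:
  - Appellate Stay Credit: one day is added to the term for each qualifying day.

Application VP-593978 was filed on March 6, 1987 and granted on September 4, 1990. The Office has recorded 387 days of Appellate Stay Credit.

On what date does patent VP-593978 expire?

March 27, 2008

(a) grant + 15 years → 4 September 2005.
(b) filing + 20 years → 6 March 2007.
Later of the two: 6 March 2007.
Appellate Stay Credit: +387 days → 27 March 2008.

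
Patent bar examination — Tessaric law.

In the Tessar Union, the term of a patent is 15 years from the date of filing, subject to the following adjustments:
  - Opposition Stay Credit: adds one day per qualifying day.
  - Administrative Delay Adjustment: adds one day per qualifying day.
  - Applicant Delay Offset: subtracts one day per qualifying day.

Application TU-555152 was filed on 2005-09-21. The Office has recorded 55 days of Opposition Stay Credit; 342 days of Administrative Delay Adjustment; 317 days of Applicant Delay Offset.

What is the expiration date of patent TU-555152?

Base term: filing date + 15 years → 21 September 2020.
Opposition Stay Credit: +55 days → 15 November 2020.
Administrative Delay Adjustment: +342 days → 23 October 2021.
Applicant Delay Offset: −317 days → 10 December 2020.

December 10, 2020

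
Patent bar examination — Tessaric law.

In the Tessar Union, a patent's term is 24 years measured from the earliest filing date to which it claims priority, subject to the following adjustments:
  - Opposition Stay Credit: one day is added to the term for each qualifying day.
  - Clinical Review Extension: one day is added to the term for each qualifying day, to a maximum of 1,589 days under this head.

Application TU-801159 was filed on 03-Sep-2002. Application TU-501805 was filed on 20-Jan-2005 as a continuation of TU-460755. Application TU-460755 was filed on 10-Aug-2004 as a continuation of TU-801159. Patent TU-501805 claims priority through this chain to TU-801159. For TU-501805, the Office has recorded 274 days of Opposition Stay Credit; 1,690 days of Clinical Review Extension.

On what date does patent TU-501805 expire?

October 10, 2031

Earliest priority filing: 3 September 2002.
Base term: 3 September 2002 + 24 years → 3 September 2026.
Opposition Stay Credit: +274 days → 4 June 2027.
Clinical Review Extension: 1690 days claimed exceeds the 1589-day cap, so +1589 days → 10 October 2031.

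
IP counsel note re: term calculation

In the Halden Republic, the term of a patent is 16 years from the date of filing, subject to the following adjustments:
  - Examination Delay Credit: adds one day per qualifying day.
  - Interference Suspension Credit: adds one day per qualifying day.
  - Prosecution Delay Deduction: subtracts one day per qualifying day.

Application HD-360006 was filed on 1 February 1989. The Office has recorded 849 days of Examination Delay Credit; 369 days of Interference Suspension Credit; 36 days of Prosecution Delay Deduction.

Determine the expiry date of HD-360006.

Base term: filing date + 16 years → 1 February 2005.
Examination Delay Credit: +849 days → 31 May 2007.
Interference Suspension Credit: +369 days → 3 June 2008.
Prosecution Delay Deduction: −36 days → 28 April 2008.

April 28, 2008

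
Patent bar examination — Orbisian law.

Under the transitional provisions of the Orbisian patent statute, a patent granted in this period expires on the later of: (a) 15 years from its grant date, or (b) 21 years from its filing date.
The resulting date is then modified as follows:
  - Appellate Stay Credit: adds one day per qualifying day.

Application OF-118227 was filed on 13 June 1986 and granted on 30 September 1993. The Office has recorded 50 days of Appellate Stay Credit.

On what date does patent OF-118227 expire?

(a) grant + 15 years → 30 September 2008.
(b) filing + 21 years → 13 June 2007.
Later of the two: 30 September 2008.
Appellate Stay Credit: +50 days → 19 November 2008.

2008-11-19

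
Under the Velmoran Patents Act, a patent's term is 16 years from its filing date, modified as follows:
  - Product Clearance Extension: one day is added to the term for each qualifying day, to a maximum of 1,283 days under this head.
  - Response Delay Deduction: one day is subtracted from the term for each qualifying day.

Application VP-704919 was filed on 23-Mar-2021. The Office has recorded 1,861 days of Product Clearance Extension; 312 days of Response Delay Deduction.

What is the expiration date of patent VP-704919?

2039-11-19

Base term: filing date + 16 years → 23 March 2037.
Product Clearance Extension: 1861 days claimed exceeds the 1283-day cap, so +1283 days → 26 September 2040.
Response Delay Deduction: −312 days → 19 November 2039.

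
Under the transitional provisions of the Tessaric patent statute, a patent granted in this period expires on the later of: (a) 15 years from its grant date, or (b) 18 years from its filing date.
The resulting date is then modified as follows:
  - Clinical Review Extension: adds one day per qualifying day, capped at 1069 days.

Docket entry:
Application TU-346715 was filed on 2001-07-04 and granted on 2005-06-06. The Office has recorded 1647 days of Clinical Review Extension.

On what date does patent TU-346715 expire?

(a) grant + 15 years → 6 June 2020.
(b) filing + 18 years → 4 July 2019.
Later of the two: 6 June 2020.
Clinical Review Extension: 1647 days claimed exceeds the 1069-day cap, so +1069 days → 11 May 2023.

May 11, 2023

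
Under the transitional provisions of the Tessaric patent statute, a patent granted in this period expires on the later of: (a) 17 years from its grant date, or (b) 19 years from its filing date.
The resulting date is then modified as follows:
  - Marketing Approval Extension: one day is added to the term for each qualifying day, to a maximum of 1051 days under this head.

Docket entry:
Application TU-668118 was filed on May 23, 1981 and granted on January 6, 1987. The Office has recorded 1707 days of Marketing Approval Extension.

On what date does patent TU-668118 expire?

November 22, 2006

(a) grant + 17 years → 6 January 2004.
(b) filing + 19 years → 23 May 2000.
Later of the two: 6 January 2004.
Marketing Approval Extension: 1707 days claimed exceeds the 1051-day cap, so +1051 days → 22 November 2006.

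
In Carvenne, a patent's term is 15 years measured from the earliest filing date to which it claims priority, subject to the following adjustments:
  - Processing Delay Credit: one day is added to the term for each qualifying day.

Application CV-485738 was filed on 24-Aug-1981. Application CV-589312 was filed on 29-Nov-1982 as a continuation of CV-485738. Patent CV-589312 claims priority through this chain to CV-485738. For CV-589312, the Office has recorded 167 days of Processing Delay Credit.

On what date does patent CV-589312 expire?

1997-02-07

Earliest priority filing: 24 August 1981.
Base term: 24 August 1981 + 15 years → 24 August 1996.
Processing Delay Credit: +167 days → 7 February 1997.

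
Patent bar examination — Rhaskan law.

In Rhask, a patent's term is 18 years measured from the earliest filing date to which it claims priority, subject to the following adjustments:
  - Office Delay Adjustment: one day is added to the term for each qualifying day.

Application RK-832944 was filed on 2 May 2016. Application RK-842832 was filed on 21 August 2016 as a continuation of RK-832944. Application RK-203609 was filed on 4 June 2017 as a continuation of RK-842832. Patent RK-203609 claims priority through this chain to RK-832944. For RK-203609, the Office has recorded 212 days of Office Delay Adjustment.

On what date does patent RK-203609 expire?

November 30, 2034

Earliest priority filing: 2 May 2016.
Base term: 2 May 2016 + 18 years → 2 May 2034.
Office Delay Adjustment: +212 days → 30 November 2034.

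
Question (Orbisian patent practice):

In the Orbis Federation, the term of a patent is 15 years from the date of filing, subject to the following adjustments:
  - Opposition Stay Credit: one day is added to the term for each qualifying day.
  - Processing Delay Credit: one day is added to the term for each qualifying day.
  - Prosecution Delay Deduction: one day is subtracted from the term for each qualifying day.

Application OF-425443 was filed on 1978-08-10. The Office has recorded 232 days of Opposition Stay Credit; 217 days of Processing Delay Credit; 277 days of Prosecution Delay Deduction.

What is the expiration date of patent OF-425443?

1994-01-29

Base term: filing date + 15 years → 10 August 1993.
Opposition Stay Credit: +232 days → 30 March 1994.
Processing Delay Credit: +217 days → 2 November 1994.
Prosecution Delay Deduction: −277 days → 29 January 1994.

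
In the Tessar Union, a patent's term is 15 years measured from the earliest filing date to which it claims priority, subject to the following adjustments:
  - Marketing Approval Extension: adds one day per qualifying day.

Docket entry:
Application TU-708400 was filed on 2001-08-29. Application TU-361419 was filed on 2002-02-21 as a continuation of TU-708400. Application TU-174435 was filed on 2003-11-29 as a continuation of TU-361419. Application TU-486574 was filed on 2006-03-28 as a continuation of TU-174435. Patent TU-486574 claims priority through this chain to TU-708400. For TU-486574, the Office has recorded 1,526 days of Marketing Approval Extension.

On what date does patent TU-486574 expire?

Earliest priority filing: 29 August 2001.
Base term: 29 August 2001 + 15 years → 29 August 2016.
Marketing Approval Extension: +1526 days → 2 November 2020.

2020-11-02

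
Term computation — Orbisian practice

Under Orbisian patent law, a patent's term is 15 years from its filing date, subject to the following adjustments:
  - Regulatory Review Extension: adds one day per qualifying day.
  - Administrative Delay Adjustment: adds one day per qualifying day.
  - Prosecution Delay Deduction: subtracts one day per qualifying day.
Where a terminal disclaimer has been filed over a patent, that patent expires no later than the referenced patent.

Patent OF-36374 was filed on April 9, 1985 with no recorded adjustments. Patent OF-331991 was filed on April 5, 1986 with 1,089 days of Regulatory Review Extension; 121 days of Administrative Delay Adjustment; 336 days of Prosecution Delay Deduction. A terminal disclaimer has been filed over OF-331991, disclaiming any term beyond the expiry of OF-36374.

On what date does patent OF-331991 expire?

Natural term of OF-331991:
  Base: filing + 15 years → 5 April 2001.
  Regulatory Review Extension: +1089 days → 29 March 2004.
  Administrative Delay Adjustment: +121 days → 28 July 2004.
  Prosecution Delay Deduction: −336 days → 27 August 2003.
Expiry of referenced patent OF-36374:
  Base: filing + 15 years → 9 April 2000.
Terminal disclaimer: OF-331991 expires on the earlier of 27 August 2003 and 9 April 2000.

2000-04-09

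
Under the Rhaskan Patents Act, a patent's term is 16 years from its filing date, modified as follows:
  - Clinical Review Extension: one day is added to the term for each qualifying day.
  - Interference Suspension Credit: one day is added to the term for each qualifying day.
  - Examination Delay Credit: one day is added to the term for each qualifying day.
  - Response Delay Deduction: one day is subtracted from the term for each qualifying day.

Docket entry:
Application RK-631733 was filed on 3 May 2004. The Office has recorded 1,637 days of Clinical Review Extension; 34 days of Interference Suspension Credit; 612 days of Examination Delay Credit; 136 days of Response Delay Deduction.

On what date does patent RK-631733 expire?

March 20, 2026

Base term: filing date + 16 years → 3 May 2020.
Clinical Review Extension: +1637 days → 26 October 2024.
Interference Suspension Credit: +34 days → 29 November 2024.
Examination Delay Credit: +612 days → 3 August 2026.
Response Delay Deduction: −136 days → 20 March 2026.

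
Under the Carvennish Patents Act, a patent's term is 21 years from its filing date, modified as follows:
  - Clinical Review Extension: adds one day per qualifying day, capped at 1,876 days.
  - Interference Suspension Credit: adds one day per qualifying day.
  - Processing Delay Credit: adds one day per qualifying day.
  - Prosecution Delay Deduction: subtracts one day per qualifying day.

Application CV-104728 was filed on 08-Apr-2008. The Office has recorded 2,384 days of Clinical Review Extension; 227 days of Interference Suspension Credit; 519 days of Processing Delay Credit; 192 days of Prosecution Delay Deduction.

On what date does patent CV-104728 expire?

December 3, 2035

Base term: filing date + 21 years → 8 April 2029.
Clinical Review Extension: 2384 days claimed exceeds the 1876-day cap, so +1876 days → 28 May 2034.
Interference Suspension Credit: +227 days → 10 January 2035.
Processing Delay Credit: +519 days → 12 June 2036.
Prosecution Delay Deduction: −192 days → 3 December 2035.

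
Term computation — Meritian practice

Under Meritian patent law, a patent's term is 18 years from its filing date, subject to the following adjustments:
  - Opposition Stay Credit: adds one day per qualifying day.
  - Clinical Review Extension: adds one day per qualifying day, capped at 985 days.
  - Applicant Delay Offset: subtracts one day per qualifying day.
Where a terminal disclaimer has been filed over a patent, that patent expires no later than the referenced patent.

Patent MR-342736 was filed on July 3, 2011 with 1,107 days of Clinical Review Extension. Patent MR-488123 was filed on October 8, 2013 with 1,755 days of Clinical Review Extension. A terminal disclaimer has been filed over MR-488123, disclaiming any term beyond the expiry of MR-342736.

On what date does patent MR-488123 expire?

Natural term of MR-488123:
  Base: filing + 18 years → 8 October 2031.
  Clinical Review Extension: 1755 days claimed exceeds the 985-day cap, so +985 days → 19 June 2034.
Expiry of referenced patent MR-342736:
  Base: filing + 18 years → 3 July 2029.
  Clinical Review Extension: 1107 days claimed exceeds the 985-day cap, so +985 days → 14 March 2032.
Terminal disclaimer: MR-488123 expires on the earlier of 19 June 2034 and 14 March 2032.

March 14, 2032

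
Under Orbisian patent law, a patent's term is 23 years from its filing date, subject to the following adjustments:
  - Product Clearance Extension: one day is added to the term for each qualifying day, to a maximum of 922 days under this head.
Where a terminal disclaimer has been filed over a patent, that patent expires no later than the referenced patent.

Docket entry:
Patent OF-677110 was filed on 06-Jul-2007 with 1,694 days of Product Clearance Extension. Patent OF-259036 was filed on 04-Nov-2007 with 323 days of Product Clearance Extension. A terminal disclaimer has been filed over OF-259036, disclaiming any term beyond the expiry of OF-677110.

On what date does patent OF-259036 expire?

2031-09-23

Natural term of OF-259036:
  Base: filing + 23 years → 4 November 2030.
  Product Clearance Extension: 323 days (within the 922-day cap) → +323 days → 23 September 2031.
Expiry of referenced patent OF-677110:
  Base: filing + 23 years → 6 July 2030.
  Product Clearance Extension: 1694 days claimed exceeds the 922-day cap, so +922 days → 13 January 2033.
Terminal disclaimer: OF-259036 expires on the earlier of 23 September 2031 and 13 January 2033.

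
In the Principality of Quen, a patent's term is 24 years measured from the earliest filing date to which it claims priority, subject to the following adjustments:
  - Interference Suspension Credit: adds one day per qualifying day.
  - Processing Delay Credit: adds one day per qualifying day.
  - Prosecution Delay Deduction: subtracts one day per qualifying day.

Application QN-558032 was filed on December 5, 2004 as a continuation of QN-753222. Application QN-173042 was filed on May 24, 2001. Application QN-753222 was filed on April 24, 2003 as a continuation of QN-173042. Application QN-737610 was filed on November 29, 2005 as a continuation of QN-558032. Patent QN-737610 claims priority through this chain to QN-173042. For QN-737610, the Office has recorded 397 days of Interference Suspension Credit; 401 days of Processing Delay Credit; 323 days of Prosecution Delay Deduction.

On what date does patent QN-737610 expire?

Earliest priority filing: 24 May 2001.
Base term: 24 May 2001 + 24 years → 24 May 2025.
Interference Suspension Credit: +397 days → 25 June 2026.
Processing Delay Credit: +401 days → 31 July 2027.
Prosecution Delay Deduction: −323 days → 11 September 2026.

September 11, 2026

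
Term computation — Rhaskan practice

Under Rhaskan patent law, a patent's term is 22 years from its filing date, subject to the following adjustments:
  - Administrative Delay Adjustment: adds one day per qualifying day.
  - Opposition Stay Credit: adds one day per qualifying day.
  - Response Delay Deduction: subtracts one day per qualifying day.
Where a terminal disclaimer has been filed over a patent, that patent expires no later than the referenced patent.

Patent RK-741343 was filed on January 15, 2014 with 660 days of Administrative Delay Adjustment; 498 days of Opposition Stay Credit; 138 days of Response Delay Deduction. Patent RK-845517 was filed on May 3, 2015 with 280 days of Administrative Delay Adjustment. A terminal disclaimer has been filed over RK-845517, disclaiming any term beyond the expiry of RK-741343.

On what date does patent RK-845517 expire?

February 7, 2038

Natural term of RK-845517:
  Base: filing + 22 years → 3 May 2037.
  Administrative Delay Adjustment: +280 days → 7 February 2038.
Expiry of referenced patent RK-741343:
  Base: filing + 22 years → 15 January 2036.
  Administrative Delay Adjustment: +660 days → 5 November 2037.
  Opposition Stay Credit: +498 days → 18 March 2039.
  Response Delay Deduction: −138 days → 31 October 2038.
Terminal disclaimer: RK-845517 expires on the earlier of 7 February 2038 and 31 October 2038.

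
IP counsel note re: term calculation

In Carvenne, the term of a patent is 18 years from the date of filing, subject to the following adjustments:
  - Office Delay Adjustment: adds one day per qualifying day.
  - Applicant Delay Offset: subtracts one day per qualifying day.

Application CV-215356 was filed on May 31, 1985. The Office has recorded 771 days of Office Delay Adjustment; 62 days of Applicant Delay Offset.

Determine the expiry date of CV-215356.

2005-05-09

Base term: filing date + 18 years → 31 May 2003.
Office Delay Adjustment: +771 days → 10 July 2005.
Applicant Delay Offset: −62 days → 9 May 2005.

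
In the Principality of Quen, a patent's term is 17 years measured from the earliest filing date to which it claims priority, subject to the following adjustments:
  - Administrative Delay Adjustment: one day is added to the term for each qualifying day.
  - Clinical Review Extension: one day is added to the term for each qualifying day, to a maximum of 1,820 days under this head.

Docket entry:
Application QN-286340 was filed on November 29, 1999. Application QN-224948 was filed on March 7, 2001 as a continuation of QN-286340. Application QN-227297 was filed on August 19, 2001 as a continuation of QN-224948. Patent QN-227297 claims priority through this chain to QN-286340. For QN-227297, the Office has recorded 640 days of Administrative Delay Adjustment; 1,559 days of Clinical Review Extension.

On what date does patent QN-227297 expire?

December 7, 2022

Earliest priority filing: 29 November 1999.
Base term: 29 November 1999 + 17 years → 29 November 2016.
Administrative Delay Adjustment: +640 days → 31 August 2018.
Clinical Review Extension: 1559 days (within the 1820-day cap) → +1559 days → 7 December 2022.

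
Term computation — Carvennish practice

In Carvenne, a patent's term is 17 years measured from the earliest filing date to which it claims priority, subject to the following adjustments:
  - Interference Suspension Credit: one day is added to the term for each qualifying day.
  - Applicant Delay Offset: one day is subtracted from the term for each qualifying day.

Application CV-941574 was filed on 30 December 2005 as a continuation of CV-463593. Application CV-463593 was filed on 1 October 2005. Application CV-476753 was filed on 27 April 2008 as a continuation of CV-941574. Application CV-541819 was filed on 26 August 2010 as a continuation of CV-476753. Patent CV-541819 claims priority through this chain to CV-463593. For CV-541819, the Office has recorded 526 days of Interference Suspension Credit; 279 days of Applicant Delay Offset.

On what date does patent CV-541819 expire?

June 5, 2023

Earliest priority filing: 1 October 2005.
Base term: 1 October 2005 + 17 years → 1 October 2022.
Interference Suspension Credit: +526 days → 10 March 2024.
Applicant Delay Offset: −279 days → 5 June 2023.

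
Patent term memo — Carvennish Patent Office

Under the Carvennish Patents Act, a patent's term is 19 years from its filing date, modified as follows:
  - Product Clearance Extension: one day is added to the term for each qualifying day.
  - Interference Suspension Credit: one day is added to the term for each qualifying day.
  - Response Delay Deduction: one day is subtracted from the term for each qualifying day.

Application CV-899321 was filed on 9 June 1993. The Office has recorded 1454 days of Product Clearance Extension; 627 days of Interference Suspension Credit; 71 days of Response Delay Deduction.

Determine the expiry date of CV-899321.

Base term: filing date + 19 years → 9 June 2012.
Product Clearance Extension: +1454 days → 2 June 2016.
Interference Suspension Credit: +627 days → 19 February 2018.
Response Delay Deduction: −71 days → 10 December 2017.

2017-12-10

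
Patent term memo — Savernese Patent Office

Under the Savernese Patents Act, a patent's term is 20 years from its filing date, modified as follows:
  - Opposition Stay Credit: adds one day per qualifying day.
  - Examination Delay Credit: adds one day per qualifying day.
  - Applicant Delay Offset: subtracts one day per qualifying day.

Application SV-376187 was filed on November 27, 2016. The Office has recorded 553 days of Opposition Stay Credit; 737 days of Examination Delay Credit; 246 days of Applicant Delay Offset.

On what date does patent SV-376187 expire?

Base term: filing date + 20 years → 27 November 2036.
Opposition Stay Credit: +553 days → 3 June 2038.
Examination Delay Credit: +737 days → 9 June 2040.
Applicant Delay Offset: −246 days → 7 October 2039.

October 7, 2039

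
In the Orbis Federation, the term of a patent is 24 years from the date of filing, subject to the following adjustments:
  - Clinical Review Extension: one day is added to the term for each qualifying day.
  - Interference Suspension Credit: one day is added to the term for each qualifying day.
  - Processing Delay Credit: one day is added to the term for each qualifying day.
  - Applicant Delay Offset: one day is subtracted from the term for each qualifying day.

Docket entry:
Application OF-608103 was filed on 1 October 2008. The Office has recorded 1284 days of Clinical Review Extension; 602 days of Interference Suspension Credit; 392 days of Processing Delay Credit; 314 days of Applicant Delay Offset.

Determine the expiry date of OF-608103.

Base term: filing date + 24 years → 1 October 2032.
Clinical Review Extension: +1284 days → 7 April 2036.
Interference Suspension Credit: +602 days → 30 November 2037.
Processing Delay Credit: +392 days → 27 December 2038.
Applicant Delay Offset: −314 days → 16 February 2038.

February 16, 2038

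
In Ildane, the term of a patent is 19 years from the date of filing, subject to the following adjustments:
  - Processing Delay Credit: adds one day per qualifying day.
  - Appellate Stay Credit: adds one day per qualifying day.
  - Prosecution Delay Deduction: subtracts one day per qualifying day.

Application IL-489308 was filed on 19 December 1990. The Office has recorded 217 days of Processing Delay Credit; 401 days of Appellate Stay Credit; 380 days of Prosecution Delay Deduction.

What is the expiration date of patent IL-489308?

Base term: filing date + 19 years → 19 December 2009.
Processing Delay Credit: +217 days → 24 July 2010.
Appellate Stay Credit: +401 days → 29 August 2011.
Prosecution Delay Deduction: −380 days → 14 August 2010.

August 14, 2010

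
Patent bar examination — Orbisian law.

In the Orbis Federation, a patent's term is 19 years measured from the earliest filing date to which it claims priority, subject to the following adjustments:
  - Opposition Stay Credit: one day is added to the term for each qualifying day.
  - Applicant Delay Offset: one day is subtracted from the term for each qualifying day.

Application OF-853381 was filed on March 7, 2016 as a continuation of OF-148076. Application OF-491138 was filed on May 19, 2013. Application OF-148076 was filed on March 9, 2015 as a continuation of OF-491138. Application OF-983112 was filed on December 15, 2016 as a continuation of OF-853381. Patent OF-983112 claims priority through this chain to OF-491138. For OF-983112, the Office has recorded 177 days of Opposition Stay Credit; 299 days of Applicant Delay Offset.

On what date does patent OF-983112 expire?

January 18, 2032

Earliest priority filing: 19 May 2013.
Base term: 19 May 2013 + 19 years → 19 May 2032.
Opposition Stay Credit: +177 days → 12 November 2032.
Applicant Delay Offset: −299 days → 18 January 2032.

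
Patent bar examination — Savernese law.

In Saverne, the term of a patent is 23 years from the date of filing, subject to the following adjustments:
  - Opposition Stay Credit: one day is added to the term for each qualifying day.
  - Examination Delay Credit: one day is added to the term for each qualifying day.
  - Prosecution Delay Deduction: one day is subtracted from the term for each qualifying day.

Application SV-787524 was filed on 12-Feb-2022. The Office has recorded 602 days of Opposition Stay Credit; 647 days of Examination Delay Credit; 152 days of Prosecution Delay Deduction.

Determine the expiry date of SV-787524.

February 14, 2048

Base term: filing date + 23 years → 12 February 2045.
Opposition Stay Credit: +602 days → 7 October 2046.
Examination Delay Credit: +647 days → 15 July 2048.
Prosecution Delay Deduction: −152 days → 14 February 2048.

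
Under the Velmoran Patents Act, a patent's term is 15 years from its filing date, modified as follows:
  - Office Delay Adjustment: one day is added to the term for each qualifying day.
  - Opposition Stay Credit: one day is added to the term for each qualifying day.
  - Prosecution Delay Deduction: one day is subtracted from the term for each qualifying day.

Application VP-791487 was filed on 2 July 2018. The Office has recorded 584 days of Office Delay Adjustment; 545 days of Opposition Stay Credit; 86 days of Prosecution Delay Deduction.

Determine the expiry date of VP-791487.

2036-05-10

Base term: filing date + 15 years → 2 July 2033.
Office Delay Adjustment: +584 days → 6 February 2035.
Opposition Stay Credit: +545 days → 4 August 2036.
Prosecution Delay Deduction: −86 days → 10 May 2036.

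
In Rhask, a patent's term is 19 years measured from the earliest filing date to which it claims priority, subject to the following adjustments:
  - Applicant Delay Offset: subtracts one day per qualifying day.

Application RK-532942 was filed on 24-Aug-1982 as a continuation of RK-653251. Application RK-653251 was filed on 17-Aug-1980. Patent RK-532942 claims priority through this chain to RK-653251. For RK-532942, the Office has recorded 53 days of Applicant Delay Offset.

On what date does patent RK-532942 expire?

June 25, 1999

Earliest priority filing: 17 August 1980.
Base term: 17 August 1980 + 19 years → 17 August 1999.
Applicant Delay Offset: −53 days → 25 June 1999.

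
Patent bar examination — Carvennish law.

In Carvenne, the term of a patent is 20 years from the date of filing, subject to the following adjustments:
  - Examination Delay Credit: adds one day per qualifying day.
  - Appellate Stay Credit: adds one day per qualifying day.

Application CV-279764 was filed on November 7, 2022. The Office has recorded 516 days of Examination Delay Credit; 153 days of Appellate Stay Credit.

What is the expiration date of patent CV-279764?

Base term: filing date + 20 years → 7 November 2042.
Examination Delay Credit: +516 days → 6 April 2044.
Appellate Stay Credit: +153 days → 6 September 2044.

September 6, 2044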